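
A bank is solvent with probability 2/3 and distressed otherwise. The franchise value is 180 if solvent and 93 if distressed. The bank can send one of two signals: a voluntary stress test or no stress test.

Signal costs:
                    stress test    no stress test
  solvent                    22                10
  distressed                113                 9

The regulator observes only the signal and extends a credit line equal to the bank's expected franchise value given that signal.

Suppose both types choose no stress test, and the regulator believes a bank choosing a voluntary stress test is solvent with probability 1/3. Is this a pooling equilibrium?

At the pooled signal (no stress test) the regulator holds the prior 2/3 and pays 2/3·180 + 1/3·93 = 151. Off-path (stress test) belief 1/3 gives 1/3·180 + 2/3·93 = 122.
Solvent: no stress test gives 151 − 10 = 141; stress test gives 122 − 22 = 100. Stays. ✓
Distressed: no stress test gives 151 − 9 = 142; stress test gives 122 − 113 = 9. Stays. ✓

Yes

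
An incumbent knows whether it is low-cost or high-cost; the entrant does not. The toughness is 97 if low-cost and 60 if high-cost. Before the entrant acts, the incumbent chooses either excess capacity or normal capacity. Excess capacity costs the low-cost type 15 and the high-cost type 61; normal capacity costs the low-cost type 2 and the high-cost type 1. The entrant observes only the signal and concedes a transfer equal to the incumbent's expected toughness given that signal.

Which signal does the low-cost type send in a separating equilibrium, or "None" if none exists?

Try low-cost → excess capacity, high-cost → normal capacity:
  Under separation the entrant infers type exactly: excess capacity → low-cost (pays 97), normal capacity → high-cost (pays 60).
  Low-cost: excess capacity gives 97 − 15 = 82; normal capacity gives 60 − 2 = 58. No deviation. ✓
  High-cost: normal capacity gives 60 − 1 = 59; excess capacity gives 97 − 61 = 36. No deviation. ✓
Both hold — the low-cost type sends excess capacity.

excess capacity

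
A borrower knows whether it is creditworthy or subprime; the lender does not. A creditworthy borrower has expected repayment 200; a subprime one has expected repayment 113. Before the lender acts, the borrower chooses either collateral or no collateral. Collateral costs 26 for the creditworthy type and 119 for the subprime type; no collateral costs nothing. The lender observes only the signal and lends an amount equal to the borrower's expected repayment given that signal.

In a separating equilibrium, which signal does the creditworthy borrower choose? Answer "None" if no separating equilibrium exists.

Try creditworthy → collateral, subprime → no collateral:
  Under separation the lender infers type exactly: collateral → creditworthy (pays 200), no collateral → subprime (pays 113).
  Creditworthy: collateral gives 200 − 26 = 174; no collateral gives 113 − 0 = 113. No deviation. ✓
  Subprime: no collateral gives 113 − 0 = 113; collateral gives 200 − 119 = 81. No deviation. ✓
Both hold — the creditworthy type sends collateral.

collateral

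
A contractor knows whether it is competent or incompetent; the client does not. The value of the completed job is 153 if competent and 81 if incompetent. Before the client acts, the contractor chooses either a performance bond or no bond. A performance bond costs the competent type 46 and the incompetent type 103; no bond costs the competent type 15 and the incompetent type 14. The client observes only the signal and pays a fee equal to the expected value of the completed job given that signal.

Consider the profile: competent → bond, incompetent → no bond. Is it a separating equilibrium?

If types separate, bond earns payment 153 and no bond earns 81.
Competent: bond gives 153 − 46 = 107; no bond gives 81 − 15 = 66. No deviation. ✓
Incompetent: no bond gives 81 − 14 = 67; bond gives 153 − 103 = 50. No deviation. ✓
Both incentive constraints hold.

Yes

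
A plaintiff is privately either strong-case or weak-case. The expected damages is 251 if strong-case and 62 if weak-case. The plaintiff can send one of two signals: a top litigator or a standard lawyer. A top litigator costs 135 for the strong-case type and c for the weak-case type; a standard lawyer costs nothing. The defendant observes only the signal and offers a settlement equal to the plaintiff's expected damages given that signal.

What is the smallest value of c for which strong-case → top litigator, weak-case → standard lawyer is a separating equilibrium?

189

Under separation: top litigator → strong-case (pays 251); standard lawyer → weak-case (pays 62).
Strong-case: 251 − 135 = 116 ≥ 62 − 0 = 62. Holds regardless of c. ✓
Weak-case: 62 − 0 ≥ 251 − c, so c ≥ 251 − 62 = 189.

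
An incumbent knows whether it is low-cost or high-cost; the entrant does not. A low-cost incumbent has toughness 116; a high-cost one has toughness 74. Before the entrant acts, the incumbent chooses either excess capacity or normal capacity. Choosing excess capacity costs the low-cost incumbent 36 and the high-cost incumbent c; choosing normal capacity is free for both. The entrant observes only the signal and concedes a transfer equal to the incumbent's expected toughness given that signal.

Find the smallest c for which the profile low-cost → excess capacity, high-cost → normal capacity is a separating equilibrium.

Under separation: excess capacity → low-cost (pays 116); normal capacity → high-cost (pays 74).
Low-cost: 116 − 36 = 80 ≥ 74 − 0 = 74. Holds regardless of c. ✓
High-cost: 74 − 0 ≥ 116 − c, so c ≥ 116 − 74 = 42.

42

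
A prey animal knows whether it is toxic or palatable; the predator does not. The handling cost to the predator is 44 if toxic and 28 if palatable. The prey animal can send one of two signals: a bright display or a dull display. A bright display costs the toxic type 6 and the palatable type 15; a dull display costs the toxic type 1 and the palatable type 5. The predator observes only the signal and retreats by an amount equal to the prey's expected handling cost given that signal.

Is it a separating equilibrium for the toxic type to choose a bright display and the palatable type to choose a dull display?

No

Under separation the predator infers type exactly: bright display → toxic (pays 44), dull display → palatable (pays 28).
Toxic: bright display gives 44 − 6 = 38; dull display gives 28 − 1 = 27. No deviation. ✓
Palatable: dull display gives 28 − 5 = 23; bright display gives 44 − 15 = 29. Would deviate. ✗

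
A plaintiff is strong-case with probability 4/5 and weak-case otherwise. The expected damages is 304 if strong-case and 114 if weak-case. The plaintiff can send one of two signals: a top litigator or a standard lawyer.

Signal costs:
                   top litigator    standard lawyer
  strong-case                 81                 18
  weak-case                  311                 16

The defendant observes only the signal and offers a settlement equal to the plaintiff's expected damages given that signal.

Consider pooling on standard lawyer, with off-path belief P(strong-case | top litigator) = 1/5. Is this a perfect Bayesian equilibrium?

At the pooled signal (standard lawyer) the defendant holds the prior 4/5 and pays 4/5·304 + 1/5·114 = 266. Off-path (top litigator) belief 1/5 gives 1/5·304 + 4/5·114 = 152.
Strong-case: standard lawyer gives 266 − 18 = 248; top litigator gives 152 − 81 = 71. Stays. ✓
Weak-case: standard lawyer gives 266 − 16 = 250; top litigator gives 152 − 311 = -159. Stays. ✓

Yes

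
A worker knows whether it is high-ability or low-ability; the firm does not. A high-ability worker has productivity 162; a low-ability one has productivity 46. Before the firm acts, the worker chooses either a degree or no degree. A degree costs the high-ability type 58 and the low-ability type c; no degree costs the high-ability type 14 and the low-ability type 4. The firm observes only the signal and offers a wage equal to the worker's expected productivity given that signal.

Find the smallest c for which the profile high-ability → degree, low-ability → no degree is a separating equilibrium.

Under separation: degree → high-ability (pays 162); no degree → low-ability (pays 46).
High-ability: 162 − 58 = 104 ≥ 46 − 14 = 32. Holds regardless of c. ✓
Low-ability: 46 − 4 ≥ 162 − c, so c ≥ 162 − 42 = 120.

120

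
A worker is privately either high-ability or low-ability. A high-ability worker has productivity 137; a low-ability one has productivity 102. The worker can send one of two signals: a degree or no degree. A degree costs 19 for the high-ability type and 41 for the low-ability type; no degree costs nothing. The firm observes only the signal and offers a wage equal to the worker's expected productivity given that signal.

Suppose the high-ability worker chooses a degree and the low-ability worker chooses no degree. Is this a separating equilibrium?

Yes

If types separate, degree earns payment 137 and no degree earns 102.
High-ability: degree gives 137 − 19 = 118; no degree gives 102 − 0 = 102. No deviation. ✓
Low-ability: no degree gives 102 − 0 = 102; degree gives 137 − 41 = 96. No deviation. ✓
Both incentive constraints hold.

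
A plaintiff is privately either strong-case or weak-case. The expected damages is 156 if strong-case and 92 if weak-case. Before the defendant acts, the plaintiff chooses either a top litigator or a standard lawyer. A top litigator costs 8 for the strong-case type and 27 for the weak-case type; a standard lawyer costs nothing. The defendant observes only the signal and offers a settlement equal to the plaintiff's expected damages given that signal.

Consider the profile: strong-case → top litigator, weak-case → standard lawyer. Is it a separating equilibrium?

Under separation the defendant infers type exactly: top litigator → strong-case (pays 156), standard lawyer → weak-case (pays 92).
Strong-case: top litigator gives 156 − 8 = 148; standard lawyer gives 92 − 0 = 92. No deviation. ✓
Weak-case: standard lawyer gives 92 − 0 = 92; top litigator gives 156 − 27 = 129. Would deviate. ✗

No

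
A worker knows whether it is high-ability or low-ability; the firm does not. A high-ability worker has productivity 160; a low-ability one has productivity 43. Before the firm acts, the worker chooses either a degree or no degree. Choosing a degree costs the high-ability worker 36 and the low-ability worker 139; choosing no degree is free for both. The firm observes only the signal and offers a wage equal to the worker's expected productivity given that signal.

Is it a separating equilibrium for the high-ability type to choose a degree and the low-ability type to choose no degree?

Yes

Under separation the firm infers type exactly: degree → high-ability (pays 160), no degree → low-ability (pays 43).
High-ability: degree gives 160 − 36 = 124; no degree gives 43 − 0 = 43. No deviation. ✓
Low-ability: no degree gives 43 − 0 = 43; degree gives 160 − 139 = 21. No deviation. ✓
Both incentive constraints hold.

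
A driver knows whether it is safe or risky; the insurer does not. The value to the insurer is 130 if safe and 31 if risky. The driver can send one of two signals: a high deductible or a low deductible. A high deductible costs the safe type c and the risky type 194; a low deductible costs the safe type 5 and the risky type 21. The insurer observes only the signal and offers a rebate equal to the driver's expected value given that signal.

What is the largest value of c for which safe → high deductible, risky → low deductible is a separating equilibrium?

104

Under separation: high deductible → safe (pays 130); low deductible → risky (pays 31).
Risky: 31 − 21 = 10 ≥ 130 − 194 = -64. Holds regardless of c. ✓
Safe: 130 − c ≥ 31 − 5, so c ≤ 130 − 26 = 104.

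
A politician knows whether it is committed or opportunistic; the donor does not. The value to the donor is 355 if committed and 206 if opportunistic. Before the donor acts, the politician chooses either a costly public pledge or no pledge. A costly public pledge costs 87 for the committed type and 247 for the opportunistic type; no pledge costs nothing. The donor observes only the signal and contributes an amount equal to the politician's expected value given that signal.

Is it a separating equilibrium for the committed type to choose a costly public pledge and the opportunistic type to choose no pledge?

Yes

Under separation the donor infers type exactly: pledge → committed (pays 355), no pledge → opportunistic (pays 206).
Committed: pledge gives 355 − 87 = 268; no pledge gives 206 − 0 = 206. No deviation. ✓
Opportunistic: no pledge gives 206 − 0 = 206; pledge gives 355 − 247 = 108. No deviation. ✓
Both incentive constraints hold.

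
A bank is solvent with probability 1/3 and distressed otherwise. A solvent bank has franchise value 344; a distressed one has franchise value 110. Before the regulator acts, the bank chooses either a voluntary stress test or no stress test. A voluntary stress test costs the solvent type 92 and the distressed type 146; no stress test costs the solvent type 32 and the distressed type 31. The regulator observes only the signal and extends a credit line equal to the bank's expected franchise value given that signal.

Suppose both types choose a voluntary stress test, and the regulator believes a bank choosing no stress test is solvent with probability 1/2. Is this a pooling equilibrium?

No

On the equilibrium path (stress test) the regulator holds the prior 1/3 and pays 1/3·344 + 2/3·110 = 188. Off-path (no stress test) belief 1/2 gives 1/2·344 + 1/2·110 = 227.
Solvent: stress test gives 188 − 92 = 96; no stress test gives 227 − 32 = 195. Deviates. ✗
Distressed: stress test gives 188 − 146 = 42; no stress test gives 227 − 31 = 196. Deviates. ✗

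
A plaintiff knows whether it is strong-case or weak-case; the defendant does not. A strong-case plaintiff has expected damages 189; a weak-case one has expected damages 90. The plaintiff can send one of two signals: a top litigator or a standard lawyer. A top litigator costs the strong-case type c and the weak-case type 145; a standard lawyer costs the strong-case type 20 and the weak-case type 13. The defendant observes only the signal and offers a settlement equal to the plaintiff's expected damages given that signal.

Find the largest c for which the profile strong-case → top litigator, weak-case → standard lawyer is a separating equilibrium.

119

Under separation: top litigator → strong-case (pays 189); standard lawyer → weak-case (pays 90).
Weak-case: 90 − 13 = 77 ≥ 189 − 145 = 44. Holds regardless of c. ✓
Strong-case: 189 − c ≥ 90 − 20, so c ≤ 189 − 70 = 119.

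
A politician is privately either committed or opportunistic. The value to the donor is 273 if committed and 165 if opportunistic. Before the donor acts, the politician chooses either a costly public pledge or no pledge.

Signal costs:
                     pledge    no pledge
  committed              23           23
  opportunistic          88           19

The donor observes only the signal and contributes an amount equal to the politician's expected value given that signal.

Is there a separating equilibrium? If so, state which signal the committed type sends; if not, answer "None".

Try committed → pledge, opportunistic → no pledge:
  If types separate, pledge earns payment 273 and no pledge earns 165.
  Committed: pledge gives 273 − 23 = 250; no pledge gives 165 − 23 = 142. No deviation. ✓
  Opportunistic: no pledge gives 165 − 19 = 146; pledge gives 273 − 88 = 185. Would deviate. ✗
Try committed → no pledge, opportunistic → pledge:
  If types separate, no pledge earns payment 273 and pledge earns 165.
  Committed: no pledge gives 273 − 23 = 250; pledge gives 165 − 23 = 142. No deviation. ✓
  Opportunistic: pledge gives 165 − 88 = 77; no pledge gives 273 − 19 = 254. Would deviate. ✗
Neither assignment is incentive-compatible.

None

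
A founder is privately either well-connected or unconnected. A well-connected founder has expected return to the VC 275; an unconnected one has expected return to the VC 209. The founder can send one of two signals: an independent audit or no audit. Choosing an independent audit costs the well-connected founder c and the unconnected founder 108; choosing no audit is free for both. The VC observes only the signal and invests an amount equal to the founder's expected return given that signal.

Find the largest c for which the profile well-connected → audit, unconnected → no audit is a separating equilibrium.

66

Under separation: audit → well-connected (pays 275); no audit → unconnected (pays 209).
Unconnected: 209 − 0 = 209 ≥ 275 − 108 = 167. Holds regardless of c. ✓
Well-connected: 275 − c ≥ 209 − 0, so c ≤ 275 − 209 = 66.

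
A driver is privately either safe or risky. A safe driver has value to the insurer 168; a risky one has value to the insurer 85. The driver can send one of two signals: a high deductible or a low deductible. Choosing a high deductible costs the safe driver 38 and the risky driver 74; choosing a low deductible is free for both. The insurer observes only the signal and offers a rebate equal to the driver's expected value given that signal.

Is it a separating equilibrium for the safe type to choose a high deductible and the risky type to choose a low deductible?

No

If types separate, high deductible earns payment 168 and low deductible earns 85.
Safe: high deductible gives 168 − 38 = 130; low deductible gives 85 − 0 = 85. No deviation. ✓
Risky: low deductible gives 85 − 0 = 85; high deductible gives 168 − 74 = 94. Would deviate. ✗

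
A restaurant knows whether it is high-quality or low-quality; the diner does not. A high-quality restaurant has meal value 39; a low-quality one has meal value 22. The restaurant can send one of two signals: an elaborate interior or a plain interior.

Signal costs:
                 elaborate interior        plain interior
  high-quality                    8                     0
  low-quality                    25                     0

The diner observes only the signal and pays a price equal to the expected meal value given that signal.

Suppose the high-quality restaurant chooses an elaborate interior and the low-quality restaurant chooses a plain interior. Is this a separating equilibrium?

If types separate, elaborate interior earns payment 39 and plain interior earns 22.
High-quality: elaborate interior gives 39 − 8 = 31; plain interior gives 22 − 0 = 22. No deviation. ✓
Low-quality: plain interior gives 22 − 0 = 22; elaborate interior gives 39 − 25 = 14. No deviation. ✓
Neither type gains from mimicking the other.

Yes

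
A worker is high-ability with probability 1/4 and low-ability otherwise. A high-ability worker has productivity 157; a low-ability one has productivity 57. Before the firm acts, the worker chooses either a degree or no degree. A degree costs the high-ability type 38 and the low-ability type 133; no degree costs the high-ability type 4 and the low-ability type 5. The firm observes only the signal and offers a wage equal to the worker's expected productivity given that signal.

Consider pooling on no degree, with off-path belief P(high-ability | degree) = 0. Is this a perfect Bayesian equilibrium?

At the pooled signal (no degree) the firm holds the prior 1/4 and pays 1/4·157 + 3/4·57 = 82. Off-path (degree) belief 0 gives 0·157 + 1·57 = 57.
High-ability: no degree gives 82 − 4 = 78; degree gives 57 − 38 = 19. Stays. ✓
Low-ability: no degree gives 82 − 5 = 77; degree gives 57 − 133 = -76. Stays. ✓

Yes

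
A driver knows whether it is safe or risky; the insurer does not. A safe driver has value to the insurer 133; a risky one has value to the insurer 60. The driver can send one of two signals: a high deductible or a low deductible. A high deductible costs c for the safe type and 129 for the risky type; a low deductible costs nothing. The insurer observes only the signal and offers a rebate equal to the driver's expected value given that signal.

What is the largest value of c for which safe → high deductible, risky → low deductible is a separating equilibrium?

Under separation: high deductible → safe (pays 133); low deductible → risky (pays 60).
Risky: 60 − 0 = 60 ≥ 133 − 129 = 4. Holds regardless of c. ✓
Safe: 133 − c ≥ 60 − 0, so c ≤ 133 − 60 = 73.

73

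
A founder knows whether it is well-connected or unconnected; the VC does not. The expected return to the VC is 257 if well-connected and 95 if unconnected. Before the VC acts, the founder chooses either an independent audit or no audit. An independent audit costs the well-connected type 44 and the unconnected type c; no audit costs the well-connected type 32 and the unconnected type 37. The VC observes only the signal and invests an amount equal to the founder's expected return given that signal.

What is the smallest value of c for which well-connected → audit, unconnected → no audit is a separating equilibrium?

199

Under separation: audit → well-connected (pays 257); no audit → unconnected (pays 95).
Well-connected: 257 − 44 = 213 ≥ 95 − 32 = 63. Holds regardless of c. ✓
Unconnected: 95 − 37 ≥ 257 − c, so c ≥ 257 − 58 = 199.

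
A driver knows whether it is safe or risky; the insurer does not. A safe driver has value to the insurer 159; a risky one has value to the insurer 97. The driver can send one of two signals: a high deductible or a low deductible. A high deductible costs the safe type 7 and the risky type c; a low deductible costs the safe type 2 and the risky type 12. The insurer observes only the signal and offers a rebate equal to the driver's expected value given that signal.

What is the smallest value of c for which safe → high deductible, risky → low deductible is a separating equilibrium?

74

Under separation: high deductible → safe (pays 159); low deductible → risky (pays 97).
Safe: 159 − 7 = 152 ≥ 97 − 2 = 95. Holds regardless of c. ✓
Risky: 97 − 12 ≥ 159 − c, so c ≥ 159 − 85 = 74.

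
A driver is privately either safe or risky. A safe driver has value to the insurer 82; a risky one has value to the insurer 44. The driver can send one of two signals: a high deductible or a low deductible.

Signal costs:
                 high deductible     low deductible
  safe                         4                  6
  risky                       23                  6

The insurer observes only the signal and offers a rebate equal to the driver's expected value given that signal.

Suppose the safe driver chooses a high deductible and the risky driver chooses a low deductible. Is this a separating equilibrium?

If types separate, high deductible earns payment 82 and low deductible earns 44.
Safe: high deductible gives 82 − 4 = 78; low deductible gives 44 − 6 = 38. No deviation. ✓
Risky: low deductible gives 44 − 6 = 38; high deductible gives 82 − 23 = 59. Would deviate. ✗

No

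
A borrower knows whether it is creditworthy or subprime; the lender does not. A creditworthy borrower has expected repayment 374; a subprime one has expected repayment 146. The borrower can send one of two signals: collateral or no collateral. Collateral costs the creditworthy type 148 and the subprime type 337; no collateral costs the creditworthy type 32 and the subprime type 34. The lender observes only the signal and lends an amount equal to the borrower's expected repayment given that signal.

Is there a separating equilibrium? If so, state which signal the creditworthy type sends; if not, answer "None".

collateral

Try creditworthy → collateral, subprime → no collateral:
  If types separate, collateral earns payment 374 and no collateral earns 146.
  Creditworthy: collateral gives 374 − 148 = 226; no collateral gives 146 − 32 = 114. No deviation. ✓
  Subprime: no collateral gives 146 − 34 = 112; collateral gives 374 − 337 = 37. No deviation. ✓
Both hold — the creditworthy type sends collateral.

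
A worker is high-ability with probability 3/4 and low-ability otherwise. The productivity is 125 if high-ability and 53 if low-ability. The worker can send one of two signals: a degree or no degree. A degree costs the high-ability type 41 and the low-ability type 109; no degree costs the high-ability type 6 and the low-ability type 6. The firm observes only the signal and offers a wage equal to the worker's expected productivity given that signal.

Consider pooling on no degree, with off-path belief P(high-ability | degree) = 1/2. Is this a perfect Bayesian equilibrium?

Yes

On the equilibrium path (no degree) the firm holds the prior 3/4 and pays 3/4·125 + 1/4·53 = 107. Off-path (degree) belief 1/2 gives 1/2·125 + 1/2·53 = 89.
High-ability: no degree gives 107 − 6 = 101; degree gives 89 − 41 = 48. Stays. ✓
Low-ability: no degree gives 107 − 6 = 101; degree gives 89 − 109 = -20. Stays. ✓
Beliefs are Bayes-consistent on-path and both types best-respond.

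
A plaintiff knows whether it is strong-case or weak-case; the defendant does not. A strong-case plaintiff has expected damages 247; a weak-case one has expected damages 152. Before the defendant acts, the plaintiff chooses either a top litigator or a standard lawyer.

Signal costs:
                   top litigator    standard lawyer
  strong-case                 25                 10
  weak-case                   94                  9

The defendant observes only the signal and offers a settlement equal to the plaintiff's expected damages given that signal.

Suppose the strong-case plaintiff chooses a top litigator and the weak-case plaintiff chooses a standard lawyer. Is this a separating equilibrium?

Under separation the defendant infers type exactly: top litigator → strong-case (pays 247), standard lawyer → weak-case (pays 152).
Strong-case: top litigator gives 247 − 25 = 222; standard lawyer gives 152 − 10 = 142. No deviation. ✓
Weak-case: standard lawyer gives 152 − 9 = 143; top litigator gives 247 − 94 = 153. Would deviate. ✗

No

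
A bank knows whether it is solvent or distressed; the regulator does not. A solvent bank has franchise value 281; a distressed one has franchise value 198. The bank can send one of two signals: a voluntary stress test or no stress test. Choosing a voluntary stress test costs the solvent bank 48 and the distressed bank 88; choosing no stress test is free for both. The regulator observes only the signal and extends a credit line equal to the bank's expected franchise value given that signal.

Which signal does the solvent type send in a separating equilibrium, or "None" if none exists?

Try solvent → stress test, distressed → no stress test:
  If types separate, stress test earns payment 281 and no stress test earns 198.
  Solvent: stress test gives 281 − 48 = 233; no stress test gives 198 − 0 = 198. No deviation. ✓
  Distressed: no stress test gives 198 − 0 = 198; stress test gives 281 − 88 = 193. No deviation. ✓
Both hold — the solvent type sends stress test.

stress test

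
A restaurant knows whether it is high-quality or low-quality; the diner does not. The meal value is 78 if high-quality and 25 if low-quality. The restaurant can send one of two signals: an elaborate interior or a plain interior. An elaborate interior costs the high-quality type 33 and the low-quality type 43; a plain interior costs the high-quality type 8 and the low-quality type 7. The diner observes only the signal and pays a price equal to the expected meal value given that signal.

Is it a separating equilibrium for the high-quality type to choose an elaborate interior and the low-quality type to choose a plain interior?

No

Under separation the diner infers type exactly: elaborate interior → high-quality (pays 78), plain interior → low-quality (pays 25).
High-quality: elaborate interior gives 78 − 33 = 45; plain interior gives 25 − 8 = 17. No deviation. ✓
Low-quality: plain interior gives 25 − 7 = 18; elaborate interior gives 78 − 43 = 35. Would deviate. ✗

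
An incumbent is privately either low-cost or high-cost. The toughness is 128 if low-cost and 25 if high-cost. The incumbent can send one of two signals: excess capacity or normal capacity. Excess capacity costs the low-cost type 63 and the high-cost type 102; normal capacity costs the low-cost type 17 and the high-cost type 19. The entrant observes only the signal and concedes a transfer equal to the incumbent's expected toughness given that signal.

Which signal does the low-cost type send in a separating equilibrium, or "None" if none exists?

None

Try low-cost → excess capacity, high-cost → normal capacity:
  If types separate, excess capacity earns payment 128 and normal capacity earns 25.
  Low-cost: excess capacity gives 128 − 63 = 65; normal capacity gives 25 − 17 = 8. No deviation. ✓
  High-cost: normal capacity gives 25 − 19 = 6; excess capacity gives 128 − 102 = 26. Would deviate. ✗
Try low-cost → normal capacity, high-cost → excess capacity:
  If types separate, normal capacity earns payment 128 and excess capacity earns 25.
  Low-cost: normal capacity gives 128 − 17 = 111; excess capacity gives 25 − 63 = -38. No deviation. ✓
  High-cost: excess capacity gives 25 − 102 = -77; normal capacity gives 128 − 19 = 109. Would deviate. ✗
Neither assignment is incentive-compatible.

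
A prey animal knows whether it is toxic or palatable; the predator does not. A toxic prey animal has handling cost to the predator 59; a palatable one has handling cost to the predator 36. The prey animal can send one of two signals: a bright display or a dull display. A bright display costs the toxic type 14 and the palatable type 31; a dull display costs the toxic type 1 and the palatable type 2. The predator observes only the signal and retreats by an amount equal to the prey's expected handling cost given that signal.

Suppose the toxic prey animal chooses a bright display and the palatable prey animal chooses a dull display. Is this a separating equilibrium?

If types separate, bright display earns payment 59 and dull display earns 36.
Toxic: bright display gives 59 − 14 = 45; dull display gives 36 − 1 = 35. No deviation. ✓
Palatable: dull display gives 36 − 2 = 34; bright display gives 59 − 31 = 28. No deviation. ✓
Both incentive constraints hold.

Yes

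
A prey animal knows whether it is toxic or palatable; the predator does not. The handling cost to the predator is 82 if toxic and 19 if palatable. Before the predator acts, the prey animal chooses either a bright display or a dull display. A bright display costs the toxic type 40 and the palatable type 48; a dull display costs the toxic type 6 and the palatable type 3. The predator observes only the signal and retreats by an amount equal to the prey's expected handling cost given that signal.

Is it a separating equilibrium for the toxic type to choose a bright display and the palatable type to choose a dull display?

If types separate, bright display earns payment 82 and dull display earns 19.
Toxic: bright display gives 82 − 40 = 42; dull display gives 19 − 6 = 13. No deviation. ✓
Palatable: dull display gives 19 − 3 = 16; bright display gives 82 − 48 = 34. Would deviate. ✗

No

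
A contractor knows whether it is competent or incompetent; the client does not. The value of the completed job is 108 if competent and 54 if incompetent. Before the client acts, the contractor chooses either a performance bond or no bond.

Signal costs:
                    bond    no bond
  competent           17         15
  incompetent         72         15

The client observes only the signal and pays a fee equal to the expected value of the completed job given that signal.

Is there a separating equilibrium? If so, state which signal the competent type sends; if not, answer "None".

bond

Try competent → bond, incompetent → no bond:
  Under separation the client infers type exactly: bond → competent (pays 108), no bond → incompetent (pays 54).
  Competent: bond gives 108 − 17 = 91; no bond gives 54 − 15 = 39. No deviation. ✓
  Incompetent: no bond gives 54 − 15 = 39; bond gives 108 − 72 = 36. No deviation. ✓
Both hold — the competent type sends bond.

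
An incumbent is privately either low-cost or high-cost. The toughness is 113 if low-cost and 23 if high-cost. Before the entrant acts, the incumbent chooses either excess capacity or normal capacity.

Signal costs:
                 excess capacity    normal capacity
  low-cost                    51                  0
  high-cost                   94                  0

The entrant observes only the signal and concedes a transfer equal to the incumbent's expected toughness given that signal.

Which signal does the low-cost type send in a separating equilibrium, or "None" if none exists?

excess capacity

Try low-cost → excess capacity, high-cost → normal capacity:
  If types separate, excess capacity earns payment 113 and normal capacity earns 23.
  Low-cost: excess capacity gives 113 − 51 = 62; normal capacity gives 23 − 0 = 23. No deviation. ✓
  High-cost: normal capacity gives 23 − 0 = 23; excess capacity gives 113 − 94 = 19. No deviation. ✓
Both hold — the low-cost type sends excess capacity.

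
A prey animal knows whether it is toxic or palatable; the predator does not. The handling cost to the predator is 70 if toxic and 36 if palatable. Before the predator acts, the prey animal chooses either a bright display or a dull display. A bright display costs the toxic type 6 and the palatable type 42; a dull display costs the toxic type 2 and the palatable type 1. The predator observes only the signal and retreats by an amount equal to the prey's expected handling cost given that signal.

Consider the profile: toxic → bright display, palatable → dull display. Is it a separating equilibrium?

Yes

If types separate, bright display earns payment 70 and dull display earns 36.
Toxic: bright display gives 70 − 6 = 64; dull display gives 36 − 2 = 34. No deviation. ✓
Palatable: dull display gives 36 − 1 = 35; bright display gives 70 − 42 = 28. No deviation. ✓
Both incentive constraints hold.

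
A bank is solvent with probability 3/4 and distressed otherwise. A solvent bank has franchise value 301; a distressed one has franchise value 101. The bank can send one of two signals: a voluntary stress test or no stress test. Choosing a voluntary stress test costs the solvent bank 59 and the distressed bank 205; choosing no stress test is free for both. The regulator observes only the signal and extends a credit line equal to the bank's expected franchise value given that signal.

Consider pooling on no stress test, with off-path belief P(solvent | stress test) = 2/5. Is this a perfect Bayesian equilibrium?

At the pooled signal (no stress test) the regulator holds the prior 3/4 and pays 3/4·301 + 1/4·101 = 251. Off-path (stress test) belief 2/5 gives 2/5·301 + 3/5·101 = 181.
Solvent: no stress test gives 251 − 0 = 251; stress test gives 181 − 59 = 122. Stays. ✓
Distressed: no stress test gives 251 − 0 = 251; stress test gives 181 − 205 = -24. Stays. ✓

Yes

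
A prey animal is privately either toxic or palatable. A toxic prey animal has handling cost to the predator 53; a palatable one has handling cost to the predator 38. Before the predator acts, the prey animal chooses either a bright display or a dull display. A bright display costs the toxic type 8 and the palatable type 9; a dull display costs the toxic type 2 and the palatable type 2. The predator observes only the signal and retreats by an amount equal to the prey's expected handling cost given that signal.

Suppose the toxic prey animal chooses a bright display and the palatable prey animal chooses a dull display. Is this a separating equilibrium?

Under separation the predator infers type exactly: bright display → toxic (pays 53), dull display → palatable (pays 38).
Toxic: bright display gives 53 − 8 = 45; dull display gives 38 − 2 = 36. No deviation. ✓
Palatable: dull display gives 38 − 2 = 36; bright display gives 53 − 9 = 44. Would deviate. ✗

No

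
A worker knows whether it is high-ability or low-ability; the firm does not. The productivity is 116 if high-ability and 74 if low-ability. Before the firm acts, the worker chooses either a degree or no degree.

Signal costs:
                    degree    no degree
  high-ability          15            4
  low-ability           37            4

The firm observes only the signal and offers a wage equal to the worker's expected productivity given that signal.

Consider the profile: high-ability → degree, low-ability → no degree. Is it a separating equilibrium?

No

If types separate, degree earns payment 116 and no degree earns 74.
High-ability: degree gives 116 − 15 = 101; no degree gives 74 − 4 = 70. No deviation. ✓
Low-ability: no degree gives 74 − 4 = 70; degree gives 116 − 37 = 79. Would deviate. ✗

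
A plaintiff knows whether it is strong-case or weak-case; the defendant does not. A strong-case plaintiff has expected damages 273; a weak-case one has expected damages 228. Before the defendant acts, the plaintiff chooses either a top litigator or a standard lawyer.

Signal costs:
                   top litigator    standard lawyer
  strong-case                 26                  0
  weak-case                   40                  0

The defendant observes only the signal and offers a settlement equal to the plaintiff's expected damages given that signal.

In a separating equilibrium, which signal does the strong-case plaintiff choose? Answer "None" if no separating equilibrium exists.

None

Try strong-case → top litigator, weak-case → standard lawyer:
  If types separate, top litigator earns payment 273 and standard lawyer earns 228.
  Strong-case: top litigator gives 273 − 26 = 247; standard lawyer gives 228 − 0 = 228. No deviation. ✓
  Weak-case: standard lawyer gives 228 − 0 = 228; top litigator gives 273 − 40 = 233. Would deviate. ✗
Try strong-case → standard lawyer, weak-case → top litigator:
  If types separate, standard lawyer earns payment 273 and top litigator earns 228.
  Strong-case: standard lawyer gives 273 − 0 = 273; top litigator gives 228 − 26 = 202. No deviation. ✓
  Weak-case: top litigator gives 228 − 40 = 188; standard lawyer gives 273 − 0 = 273. Would deviate. ✗
Neither assignment is incentive-compatible.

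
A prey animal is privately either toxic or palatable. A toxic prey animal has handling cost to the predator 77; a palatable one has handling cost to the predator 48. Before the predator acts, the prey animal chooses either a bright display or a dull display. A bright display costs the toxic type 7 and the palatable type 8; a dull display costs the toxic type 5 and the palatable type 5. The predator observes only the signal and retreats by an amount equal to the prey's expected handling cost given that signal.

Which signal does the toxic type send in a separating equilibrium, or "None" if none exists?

Try toxic → bright display, palatable → dull display:
  If types separate, bright display earns payment 77 and dull display earns 48.
  Toxic: bright display gives 77 − 7 = 70; dull display gives 48 − 5 = 43. No deviation. ✓
  Palatable: dull display gives 48 − 5 = 43; bright display gives 77 − 8 = 69. Would deviate. ✗
Try toxic → dull display, palatable → bright display:
  If types separate, dull display earns payment 77 and bright display earns 48.
  Toxic: dull display gives 77 − 5 = 72; bright display gives 48 − 7 = 41. No deviation. ✓
  Palatable: bright display gives 48 − 8 = 40; dull display gives 77 − 5 = 72. Would deviate. ✗
Neither assignment is incentive-compatible.

None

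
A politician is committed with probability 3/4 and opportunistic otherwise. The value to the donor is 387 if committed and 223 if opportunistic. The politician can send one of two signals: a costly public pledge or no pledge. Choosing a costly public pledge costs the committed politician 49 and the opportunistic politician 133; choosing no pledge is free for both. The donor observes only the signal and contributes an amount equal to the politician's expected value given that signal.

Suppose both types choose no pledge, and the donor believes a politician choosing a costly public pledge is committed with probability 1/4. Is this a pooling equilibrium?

On the equilibrium path (no pledge) the donor holds the prior 3/4 and pays 3/4·387 + 1/4·223 = 346. Off-path (pledge) belief 1/4 gives 1/4·387 + 3/4·223 = 264.
Committed: no pledge gives 346 − 0 = 346; pledge gives 264 − 49 = 215. Stays. ✓
Opportunistic: no pledge gives 346 − 0 = 346; pledge gives 264 − 133 = 131. Stays. ✓
Beliefs are Bayes-consistent on-path and both types best-respond.

Yes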